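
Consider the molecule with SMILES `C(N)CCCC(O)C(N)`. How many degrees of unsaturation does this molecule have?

0

Atom tally by fragment:
  H2NCH2 → C:1 H:4 N:1
  CH2 → C:1 H:2
  CH2 → C:1 H:2
  CH2 → C:1 H:2
  CH(OH) → C:1 H:2 O:1
  CH2NH2 → C:1 H:4 N:1
Element totals:
  C: 6
  H: 16
  N: 2
  O: 1
Molecular formula: C6H16N2O.
DoU = (2C + 2 + N − H − X) / 2 = (2·6 + 2 + 2 − 16 − 0) / 2 = 0.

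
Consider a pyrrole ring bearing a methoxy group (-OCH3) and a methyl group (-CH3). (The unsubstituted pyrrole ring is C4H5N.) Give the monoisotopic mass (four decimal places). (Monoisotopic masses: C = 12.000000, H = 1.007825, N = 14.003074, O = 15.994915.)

Atom tally by fragment:
  pyrrole ring core → C:4 H:5 N:1
  (− 2 ring H displaced by substituents)
  + OCH3 → C:1 H:3 O:1
  + CH3 → C:1 H:3
Element totals:
  C: 6
  H: 9
  N: 1
  O: 1
Molecular formula: C6H9NO.
  M = 6(12.0) + 9(1.007825) + 14.003074 + 15.994915
    = 72.000000 + 9.070425 + 14.003074 + 15.994915 = 111.068414

111.0684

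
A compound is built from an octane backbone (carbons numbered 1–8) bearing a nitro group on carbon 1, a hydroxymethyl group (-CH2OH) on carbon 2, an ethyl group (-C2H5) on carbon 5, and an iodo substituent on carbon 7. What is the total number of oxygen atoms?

3

Atom tally by fragment:
  O2NCH2 → C:1 H:2 N:1 O:2
  CH(CH2OH) → C:2 H:4 O:1
  CH2 → C:1 H:2
  CH2 → C:1 H:2
  CH(C2H5) → C:3 H:6
  CH2 → C:1 H:2
  CH(I) → C:1 H:1 I:1
  CH3 → C:1 H:3
Element totals:
  C: 11
  H: 22
  I: 1
  N: 1
  O: 3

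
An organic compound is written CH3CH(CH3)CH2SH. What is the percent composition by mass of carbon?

Atom tally by fragment:
  CH3 → C:1 H:3
  CH(CH3) → C:2 H:4
  CH2SH → C:1 H:3 S:1
Element totals:
  C: 4
  H: 10
  S: 1
Molecular formula: C4H10S.
Molar mass = 90.184 g/mol.
Mass from C: 4 × 12.011 = 48.044 g/mol.
%C = 48.044 / 90.184 × 100 = 53.27%.

53.27%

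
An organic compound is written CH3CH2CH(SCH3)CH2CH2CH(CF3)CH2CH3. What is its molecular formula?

Atom tally by fragment:
  CH3 → C:1 H:3
  CH2 → C:1 H:2
  CH(SCH3) → C:2 H:4 S:1
  CH2 → C:1 H:2
  CH2 → C:1 H:2
  CH(CF3) → C:2 H:1 F:3
  CH2 → C:1 H:2
  CH3 → C:1 H:3
Element totals:
  C: 10
  H: 19
  F: 3
  S: 1

C10H19F3S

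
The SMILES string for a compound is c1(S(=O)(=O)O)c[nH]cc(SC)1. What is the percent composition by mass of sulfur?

Atom tally by fragment:
  pyrrole ring core → C:4 H:5 N:1
  (− 2 ring H displaced by substituents)
  + SO3H → S:1 O:3 H:1
  + SCH3 → C:1 H:3 S:1
Element totals:
  C: 5
  H: 7
  N: 1
  O: 3
  S: 2
Molecular formula: C5H7NO3S2.
Molar mass = 193.235 g/mol.
Mass from S: 2 × 32.06 = 64.120 g/mol.
%S = 64.120 / 193.235 × 100 = 33.18%.

33.18%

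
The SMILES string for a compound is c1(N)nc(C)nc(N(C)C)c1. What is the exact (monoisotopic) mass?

152.1062

Atom tally by fragment:
  pyrimidine ring core → C:4 H:4 N:2
  (− 3 ring H displaced by substituents)
  + NH2 → N:1 H:2
  + CH3 → C:1 H:3
  + N(CH3)2 → N:1 C:2 H:6
Element totals:
  C: 7
  H: 12
  N: 4
Molecular formula: C7H12N4.
  M = 7(12.0) + 12(1.007825) + 4(14.003074)
    = 84.000000 + 12.093900 + 56.012296 = 152.106196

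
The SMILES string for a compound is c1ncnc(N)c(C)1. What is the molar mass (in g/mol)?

109.13 g/mol

Atom tally by fragment:
  pyrimidine ring core → C:4 H:4 N:2
  (− 2 ring H displaced by substituents)
  + NH2 → N:1 H:2
  + CH3 → C:1 H:3
Element totals:
  C: 5
  H: 7
  N: 3
Molecular formula: C5H7N3.
  M = 5(12.011) + 7(1.008) + 3(14.007)
    = 60.055 + 7.056 + 42.021 = 109.132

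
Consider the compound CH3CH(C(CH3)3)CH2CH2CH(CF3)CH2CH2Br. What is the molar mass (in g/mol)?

Atom tally by fragment:
  CH3 → C:1 H:3
  CH(C(CH3)3) → C:5 H:10
  CH2 → C:1 H:2
  CH2 → C:1 H:2
  CH(CF3) → C:2 H:1 F:3
  CH2 → C:1 H:2
  CH2Br → C:1 H:2 Br:1
Element totals:
  C: 12
  H: 22
  Br: 1
  F: 3
Molecular formula: C12H22BrF3.
  M = 12(12.011) + 22(1.008) + 79.904 + 3(18.998)
    = 144.132 + 22.176 + 79.904 + 56.994 = 303.206

303.21 g/mol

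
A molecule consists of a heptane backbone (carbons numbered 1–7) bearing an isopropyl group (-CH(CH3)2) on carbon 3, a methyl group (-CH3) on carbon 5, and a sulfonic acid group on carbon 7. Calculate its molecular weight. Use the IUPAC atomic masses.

236.37 g/mol

Atom tally by fragment:
  CH3 → C:1 H:3
  CH2 → C:1 H:2
  CH(CH(CH3)2) → C:4 H:8
  CH2 → C:1 H:2
  CH(CH3) → C:2 H:4
  CH2 → C:1 H:2
  CH2SO3H → C:1 H:3 S:1 O:3
Element totals:
  C: 11
  H: 24
  O: 3
  S: 1
Molecular formula: C11H24O3S.
  M = 11(12.011) + 24(1.008) + 3(15.999) + 32.06
    = 132.121 + 24.192 + 47.997 + 32.060 = 236.370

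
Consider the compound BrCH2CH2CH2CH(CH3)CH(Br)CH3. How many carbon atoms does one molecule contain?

Atom tally by fragment:
  BrCH2 → C:1 H:2 Br:1
  CH2 → C:1 H:2
  CH2 → C:1 H:2
  CH(CH3) → C:2 H:4
  CH(Br) → C:1 H:1 Br:1
  CH3 → C:1 H:3
Element totals:
  C: 7
  H: 14
  Br: 2

7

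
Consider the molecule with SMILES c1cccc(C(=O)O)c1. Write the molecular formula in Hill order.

C7H6O2

Atom tally by fragment:
  benzene ring core → C:6 H:6
  (− 1 ring H displaced by substituents)
  + COOH → C:1 H:1 O:2
Element totals:
  C: 7
  H: 6
  O: 2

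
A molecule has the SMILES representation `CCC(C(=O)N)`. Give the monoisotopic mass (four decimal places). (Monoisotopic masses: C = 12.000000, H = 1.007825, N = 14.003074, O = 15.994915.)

Atom tally by fragment:
  CH3 → C:1 H:3
  CH2 → C:1 H:2
  CH2CONH2 → C:2 H:4 O:1 N:1
Element totals:
  C: 4
  H: 9
  N: 1
  O: 1
Molecular formula: C4H9NO.
  M = 4(12.0) + 9(1.007825) + 14.003074 + 15.994915
    = 48.000000 + 9.070425 + 14.003074 + 15.994915 = 87.068414

87.0684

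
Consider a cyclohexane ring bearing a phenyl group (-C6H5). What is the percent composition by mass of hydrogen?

Atom tally by fragment:
  cyclohexane ring core → C:6 H:12
  (− 1 ring H displaced by substituents)
  + C6H5 → C:6 H:5
Element totals:
  C: 12
  H: 16
Molecular formula: C12H16.
Molar mass = 160.260 g/mol.
Mass from H: 16 × 1.008 = 16.128 g/mol.
%H = 16.128 / 160.260 × 100 = 10.06%.

10.06%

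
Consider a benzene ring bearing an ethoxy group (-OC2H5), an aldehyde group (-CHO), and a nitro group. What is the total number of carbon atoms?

Atom tally by fragment:
  benzene ring core → C:6 H:6
  (− 3 ring H displaced by substituents)
  + OC2H5 → C:2 H:5 O:1
  + CHO → C:1 H:1 O:1
  + NO2 → N:1 O:2
Element totals:
  C: 9
  H: 9
  N: 1
  O: 4

9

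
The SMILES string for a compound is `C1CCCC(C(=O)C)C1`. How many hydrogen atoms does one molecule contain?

Atom tally by fragment:
  cyclohexane ring core → C:6 H:12
  (− 1 ring H displaced by substituents)
  + COCH3 → C:2 H:3 O:1
Element totals:
  C: 8
  H: 14
  O: 1

14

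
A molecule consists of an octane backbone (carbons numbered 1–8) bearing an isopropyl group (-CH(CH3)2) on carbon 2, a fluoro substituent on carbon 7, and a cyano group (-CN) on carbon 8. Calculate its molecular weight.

Atom tally by fragment:
  CH3 → C:1 H:3
  CH(CH(CH3)2) → C:4 H:8
  CH2 → C:1 H:2
  CH2 → C:1 H:2
  CH2 → C:1 H:2
  CH2 → C:1 H:2
  CH(F) → C:1 H:1 F:1
  CH2CN → C:2 H:2 N:1
Element totals:
  C: 12
  H: 22
  F: 1
  N: 1
Molecular formula: C12H22FN.
  M = 12(12.011) + 22(1.008) + 18.998 + 14.007
    = 144.132 + 22.176 + 18.998 + 14.007 = 199.313

199.31 g/mol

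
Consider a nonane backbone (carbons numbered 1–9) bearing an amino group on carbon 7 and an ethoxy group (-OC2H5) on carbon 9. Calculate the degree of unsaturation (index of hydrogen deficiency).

0

Atom tally by fragment:
  CH3 → C:1 H:3
  CH2 → C:1 H:2
  CH2 → C:1 H:2
  CH2 → C:1 H:2
  CH2 → C:1 H:2
  CH2 → C:1 H:2
  CH(NH2) → C:1 H:3 N:1
  CH2 → C:1 H:2
  CH2OC2H5 → C:3 H:7 O:1
Element totals:
  C: 11
  H: 25
  N: 1
  O: 1
Molecular formula: C11H25NO.
DoU = (2C + 2 + N − H − X) / 2 = (2·11 + 2 + 1 − 25 − 0) / 2 = 0.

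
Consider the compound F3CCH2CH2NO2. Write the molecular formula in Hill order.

Atom tally by fragment:
  F3CCH2 → C:2 H:2 F:3
  CH2NO2 → C:1 H:2 N:1 O:2
Element totals:
  C: 3
  H: 4
  F: 3
  N: 1
  O: 2

C3H4F3NO2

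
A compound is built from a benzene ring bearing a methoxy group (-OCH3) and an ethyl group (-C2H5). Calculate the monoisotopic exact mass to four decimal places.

136.0888

Atom tally by fragment:
  benzene ring core → C:6 H:6
  (− 2 ring H displaced by substituents)
  + OCH3 → C:1 H:3 O:1
  + C2H5 → C:2 H:5
Element totals:
  C: 9
  H: 12
  O: 1
Molecular formula: C9H12O.
  M = 9(12.0) + 12(1.007825) + 15.994915
    = 108.000000 + 12.093900 + 15.994915 = 136.088815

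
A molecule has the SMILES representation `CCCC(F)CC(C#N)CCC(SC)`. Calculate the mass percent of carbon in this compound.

60.79%

Atom tally by fragment:
  CH3 → C:1 H:3
  CH2 → C:1 H:2
  CH2 → C:1 H:2
  CH(F) → C:1 H:1 F:1
  CH2 → C:1 H:2
  CH(CN) → C:2 H:1 N:1
  CH2 → C:1 H:2
  CH2 → C:1 H:2
  CH2SCH3 → C:2 H:5 S:1
Element totals:
  C: 11
  H: 20
  F: 1
  N: 1
  S: 1
Molecular formula: C11H20FNS.
Molar mass = 217.346 g/mol.
Mass from C: 11 × 12.011 = 132.121 g/mol.
%C = 132.121 / 217.346 × 100 = 60.79%.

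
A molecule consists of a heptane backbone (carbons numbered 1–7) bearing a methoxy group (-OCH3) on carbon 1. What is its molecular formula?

C8H18O

Atom tally by fragment:
  CH3OCH2 → C:2 H:5 O:1
  CH2 → C:1 H:2
  CH2 → C:1 H:2
  CH2 → C:1 H:2
  CH2 → C:1 H:2
  CH2 → C:1 H:2
  CH3 → C:1 H:3
Element totals:
  C: 8
  H: 18
  O: 1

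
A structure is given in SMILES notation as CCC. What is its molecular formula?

Atom tally by fragment:
  CH3 → C:1 H:3
  CH2 → C:1 H:2
  CH3 → C:1 H:3
Element totals:
  C: 3
  H: 8

C3H8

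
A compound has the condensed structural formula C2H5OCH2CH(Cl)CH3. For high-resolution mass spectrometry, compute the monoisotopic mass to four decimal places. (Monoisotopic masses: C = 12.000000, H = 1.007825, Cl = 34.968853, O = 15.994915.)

Atom tally by fragment:
  C2H5OCH2 → C:3 H:7 O:1
  CH(Cl) → C:1 H:1 Cl:1
  CH3 → C:1 H:3
Element totals:
  C: 5
  H: 11
  Cl: 1
  O: 1
Molecular formula: C5H11ClO.
  M = 5(12.0) + 11(1.007825) + 34.968853 + 15.994915
    = 60.000000 + 11.086075 + 34.968853 + 15.994915 = 122.049843

122.0498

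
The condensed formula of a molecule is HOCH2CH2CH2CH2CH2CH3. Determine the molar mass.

102.18 g/mol

Atom tally by fragment:
  HOCH2 → C:1 H:3 O:1
  CH2 → C:1 H:2
  CH2 → C:1 H:2
  CH2 → C:1 H:2
  CH2 → C:1 H:2
  CH3 → C:1 H:3
Element totals:
  C: 6
  H: 14
  O: 1
Molecular formula: C6H14O.
  M = 6(12.011) + 14(1.008) + 15.999
    = 72.066 + 14.112 + 15.999 = 102.177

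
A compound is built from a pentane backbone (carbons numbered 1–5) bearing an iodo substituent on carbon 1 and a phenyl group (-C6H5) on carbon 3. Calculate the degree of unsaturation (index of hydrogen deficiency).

4

Atom tally by fragment:
  ICH2 → C:1 H:2 I:1
  CH2 → C:1 H:2
  CH(C6H5) → C:7 H:6
  CH2 → C:1 H:2
  CH3 → C:1 H:3
Element totals:
  C: 11
  H: 15
  I: 1
Molecular formula: C11H15I.
DoU = (2C + 2 + N − H − X) / 2 = (2·11 + 2 + 0 − 15 − 1) / 2 = 4.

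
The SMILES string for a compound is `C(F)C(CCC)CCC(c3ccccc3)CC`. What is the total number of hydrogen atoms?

25

Atom tally by fragment:
  FCH2 → C:1 H:2 F:1
  CH(CH2CH2CH3) → C:4 H:8
  CH2 → C:1 H:2
  CH2 → C:1 H:2
  CH(C6H5) → C:7 H:6
  CH2 → C:1 H:2
  CH3 → C:1 H:3
Element totals:
  C: 16
  H: 25
  F: 1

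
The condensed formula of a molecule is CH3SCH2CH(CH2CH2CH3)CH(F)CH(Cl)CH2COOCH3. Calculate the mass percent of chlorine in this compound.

13.09%

Atom tally by fragment:
  CH3SCH2 → C:2 H:5 S:1
  CH(CH2CH2CH3) → C:4 H:8
  CH(F) → C:1 H:1 F:1
  CH(Cl) → C:1 H:1 Cl:1
  CH2COOCH3 → C:3 H:5 O:2
Element totals:
  C: 11
  H: 20
  Cl: 1
  F: 1
  O: 2
  S: 1
Molecular formula: C11H20ClFO2S.
Molar mass = 270.787 g/mol.
Mass from Cl: 1 × 35.45 = 35.450 g/mol.
%Cl = 35.450 / 270.787 × 100 = 13.09%.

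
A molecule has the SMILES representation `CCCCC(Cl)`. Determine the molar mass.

Atom tally by fragment:
  CH3 → C:1 H:3
  CH2 → C:1 H:2
  CH2 → C:1 H:2
  CH2 → C:1 H:2
  CH2Cl → C:1 H:2 Cl:1
Element totals:
  C: 5
  H: 11
  Cl: 1
Molecular formula: C5H11Cl.
  M = 5(12.011) + 11(1.008) + 35.45
    = 60.055 + 11.088 + 35.450 = 106.593

106.59 g/mol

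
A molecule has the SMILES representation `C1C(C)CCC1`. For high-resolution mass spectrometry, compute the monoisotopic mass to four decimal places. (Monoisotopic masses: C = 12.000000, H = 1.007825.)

Atom tally by fragment:
  cyclopentane ring core → C:5 H:10
  (− 1 ring H displaced by substituents)
  + CH3 → C:1 H:3
Element totals:
  C: 6
  H: 12
Molecular formula: C6H12.
  M = 6(12.0) + 12(1.007825)
    = 72.000000 + 12.093900 = 84.093900

84.0939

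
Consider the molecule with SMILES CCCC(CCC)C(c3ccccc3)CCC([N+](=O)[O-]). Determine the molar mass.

277.41 g/mol

Atom tally by fragment:
  CH3 → C:1 H:3
  CH2 → C:1 H:2
  CH2 → C:1 H:2
  CH(CH2CH2CH3) → C:4 H:8
  CH(C6H5) → C:7 H:6
  CH2 → C:1 H:2
  CH2 → C:1 H:2
  CH2NO2 → C:1 H:2 N:1 O:2
Element totals:
  C: 17
  H: 27
  N: 1
  O: 2
Molecular formula: C17H27NO2.
  M = 17(12.011) + 27(1.008) + 14.007 + 2(15.999)
    = 204.187 + 27.216 + 14.007 + 31.998 = 277.408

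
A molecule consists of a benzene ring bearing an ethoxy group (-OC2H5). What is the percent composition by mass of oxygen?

13.10%

Atom tally by fragment:
  benzene ring core → C:6 H:6
  (− 1 ring H displaced by substituents)
  + OC2H5 → C:2 H:5 O:1
Element totals:
  C: 8
  H: 10
  O: 1
Molecular formula: C8H10O.
Molar mass = 122.167 g/mol.
Mass from O: 1 × 15.999 = 15.999 g/mol.
%O = 15.999 / 122.167 × 100 = 13.10%.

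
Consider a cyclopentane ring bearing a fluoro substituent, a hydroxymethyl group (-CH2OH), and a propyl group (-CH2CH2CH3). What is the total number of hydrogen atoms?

Atom tally by fragment:
  cyclopentane ring core → C:5 H:10
  (− 3 ring H displaced by substituents)
  + F → F:1
  + CH2OH → C:1 H:3 O:1
  + CH2CH2CH3 → C:3 H:7
Element totals:
  C: 9
  H: 17
  F: 1
  O: 1

17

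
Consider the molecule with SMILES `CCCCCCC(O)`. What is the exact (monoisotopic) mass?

Atom tally by fragment:
  CH3 → C:1 H:3
  CH2 → C:1 H:2
  CH2 → C:1 H:2
  CH2 → C:1 H:2
  CH2 → C:1 H:2
  CH2 → C:1 H:2
  CH2OH → C:1 H:3 O:1
Element totals:
  C: 7
  H: 16
  O: 1
Molecular formula: C7H16O.
  M = 7(12.0) + 16(1.007825) + 15.994915
    = 84.000000 + 16.125200 + 15.994915 = 116.120115

116.1201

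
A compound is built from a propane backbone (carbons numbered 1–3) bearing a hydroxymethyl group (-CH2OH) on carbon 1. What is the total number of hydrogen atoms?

Atom tally by fragment:
  HOCH2CH2 → C:2 H:5 O:1
  CH2 → C:1 H:2
  CH3 → C:1 H:3
Element totals:
  C: 4
  H: 10
  O: 1

10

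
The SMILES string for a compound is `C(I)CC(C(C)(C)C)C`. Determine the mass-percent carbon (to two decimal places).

Atom tally by fragment:
  ICH2 → C:1 H:2 I:1
  CH2 → C:1 H:2
  CH(C(CH3)3) → C:5 H:10
  CH3 → C:1 H:3
Element totals:
  C: 8
  H: 17
  I: 1
Molecular formula: C8H17I.
Molar mass = 240.128 g/mol.
Mass from C: 8 × 12.011 = 96.088 g/mol.
%C = 96.088 / 240.128 × 100 = 40.02%.

40.02%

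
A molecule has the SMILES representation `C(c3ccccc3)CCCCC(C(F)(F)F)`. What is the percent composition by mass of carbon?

67.81%

Atom tally by fragment:
  C6H5CH2 → C:7 H:7
  CH2 → C:1 H:2
  CH2 → C:1 H:2
  CH2 → C:1 H:2
  CH2 → C:1 H:2
  CH2CF3 → C:2 H:2 F:3
Element totals:
  C: 13
  H: 17
  F: 3
Molecular formula: C13H17F3.
Molar mass = 230.273 g/mol.
Mass from C: 13 × 12.011 = 156.143 g/mol.
%C = 156.143 / 230.273 × 100 = 67.81%.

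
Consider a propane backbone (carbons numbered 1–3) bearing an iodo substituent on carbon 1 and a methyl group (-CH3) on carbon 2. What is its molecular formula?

C4H9I

Atom tally by fragment:
  ICH2 → C:1 H:2 I:1
  CH(CH3) → C:2 H:4
  CH3 → C:1 H:3
Element totals:
  C: 4
  H: 9
  I: 1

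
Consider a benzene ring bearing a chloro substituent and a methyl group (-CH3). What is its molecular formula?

C7H7Cl

Atom tally by fragment:
  benzene ring core → C:6 H:6
  (− 2 ring H displaced by substituents)
  + Cl → Cl:1
  + CH3 → C:1 H:3
Element totals:
  C: 7
  H: 7
  Cl: 1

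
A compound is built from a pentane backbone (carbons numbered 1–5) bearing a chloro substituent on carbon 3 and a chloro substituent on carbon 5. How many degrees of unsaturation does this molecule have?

0

Atom tally by fragment:
  CH3 → C:1 H:3
  CH2 → C:1 H:2
  CH(Cl) → C:1 H:1 Cl:1
  CH2 → C:1 H:2
  CH2Cl → C:1 H:2 Cl:1
Element totals:
  C: 5
  H: 10
  Cl: 2
Molecular formula: C5H10Cl2.
DoU = (2C + 2 + N − H − X) / 2 = (2·5 + 2 + 0 − 10 − 2) / 2 = 0.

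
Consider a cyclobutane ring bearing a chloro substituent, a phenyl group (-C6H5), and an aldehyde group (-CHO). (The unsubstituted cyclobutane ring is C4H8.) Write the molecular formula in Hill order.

Atom tally by fragment:
  cyclobutane ring core → C:4 H:8
  (− 3 ring H displaced by substituents)
  + Cl → Cl:1
  + C6H5 → C:6 H:5
  + CHO → C:1 H:1 O:1
Element totals:
  C: 11
  H: 11
  Cl: 1
  O: 1

C11H11ClO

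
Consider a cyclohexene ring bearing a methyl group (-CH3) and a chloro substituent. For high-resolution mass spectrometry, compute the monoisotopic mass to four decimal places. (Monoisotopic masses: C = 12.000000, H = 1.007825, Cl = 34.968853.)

Atom tally by fragment:
  cyclohexene ring core → C:6 H:10
  (− 2 ring H displaced by substituents)
  + CH3 → C:1 H:3
  + Cl → Cl:1
Element totals:
  C: 7
  H: 11
  Cl: 1
Molecular formula: C7H11Cl.
  M = 7(12.0) + 11(1.007825) + 34.968853
    = 84.000000 + 11.086075 + 34.968853 = 130.054928

130.0549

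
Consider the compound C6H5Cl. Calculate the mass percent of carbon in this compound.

Element totals:
  C: 6
  H: 5
  Cl: 1
Molecular formula: C6H5Cl.
Molar mass = 112.556 g/mol.
Mass from C: 6 × 12.011 = 72.066 g/mol.
%C = 72.066 / 112.556 × 100 = 64.03%.

64.03%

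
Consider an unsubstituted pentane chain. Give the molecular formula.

C5H12

Atom tally by fragment:
  CH3 → C:1 H:3
  CH2 → C:1 H:2
  CH2 → C:1 H:2
  CH2 → C:1 H:2
  CH3 → C:1 H:3
Element totals:
  C: 5
  H: 12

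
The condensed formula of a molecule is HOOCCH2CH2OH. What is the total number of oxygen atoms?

Atom tally by fragment:
  HOOCCH2 → C:2 H:3 O:2
  CH2OH → C:1 H:3 O:1
Element totals:
  C: 3
  H: 6
  O: 3

3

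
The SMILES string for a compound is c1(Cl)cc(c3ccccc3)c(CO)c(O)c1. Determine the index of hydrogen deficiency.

Atom tally by fragment:
  benzene ring core → C:6 H:6
  (− 4 ring H displaced by substituents)
  + Cl → Cl:1
  + C6H5 → C:6 H:5
  + CH2OH → C:1 H:3 O:1
  + OH → O:1 H:1
Element totals:
  C: 13
  H: 11
  Cl: 1
  O: 2
Molecular formula: C13H11ClO2.
DoU = (2C + 2 + N − H − X) / 2 = (2·13 + 2 + 0 − 11 − 1) / 2 = 8.

8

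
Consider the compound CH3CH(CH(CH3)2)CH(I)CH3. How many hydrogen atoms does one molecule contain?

Atom tally by fragment:
  CH3 → C:1 H:3
  CH(CH(CH3)2) → C:4 H:8
  CH(I) → C:1 H:1 I:1
  CH3 → C:1 H:3
Element totals:
  C: 7
  H: 15
  I: 1

15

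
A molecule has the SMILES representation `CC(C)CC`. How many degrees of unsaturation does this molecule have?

0

Atom tally by fragment:
  CH3 → C:1 H:3
  CH(CH3) → C:2 H:4
  CH2 → C:1 H:2
  CH3 → C:1 H:3
Element totals:
  C: 5
  H: 12
Molecular formula: C5H12.
DoU = (2C + 2 + N − H − X) / 2 = (2·5 + 2 + 0 − 12 − 0) / 2 = 0.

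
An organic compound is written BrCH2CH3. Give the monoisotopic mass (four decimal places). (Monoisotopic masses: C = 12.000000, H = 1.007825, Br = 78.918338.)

107.9575

Atom tally by fragment:
  BrCH2 → C:1 H:2 Br:1
  CH3 → C:1 H:3
Element totals:
  C: 2
  H: 5
  Br: 1
Molecular formula: C2H5Br.
  M = 2(12.0) + 5(1.007825) + 78.918338
    = 24.000000 + 5.039125 + 78.918338 = 107.957463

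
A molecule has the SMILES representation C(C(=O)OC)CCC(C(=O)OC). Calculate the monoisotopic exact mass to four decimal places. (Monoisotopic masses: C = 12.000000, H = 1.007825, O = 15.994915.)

Atom tally by fragment:
  CH3OOCCH2 → C:3 H:5 O:2
  CH2 → C:1 H:2
  CH2 → C:1 H:2
  CH2COOCH3 → C:3 H:5 O:2
Element totals:
  C: 8
  H: 14
  O: 4
Molecular formula: C8H14O4.
  M = 8(12.0) + 14(1.007825) + 4(15.994915)
    = 96.000000 + 14.109550 + 63.979660 = 174.089210

174.0892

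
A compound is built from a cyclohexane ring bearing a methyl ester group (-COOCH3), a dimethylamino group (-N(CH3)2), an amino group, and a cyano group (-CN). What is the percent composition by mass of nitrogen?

Atom tally by fragment:
  cyclohexane ring core → C:6 H:12
  (− 4 ring H displaced by substituents)
  + COOCH3 → C:2 H:3 O:2
  + N(CH3)2 → N:1 C:2 H:6
  + NH2 → N:1 H:2
  + CN → C:1 N:1
Element totals:
  C: 11
  H: 19
  N: 3
  O: 2
Molecular formula: C11H19N3O2.
Molar mass = 225.292 g/mol.
Mass from N: 3 × 14.007 = 42.021 g/mol.
%N = 42.021 / 225.292 × 100 = 18.65%.

18.65%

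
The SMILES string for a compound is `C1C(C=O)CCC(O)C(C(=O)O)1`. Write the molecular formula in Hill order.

C8H12O4

Atom tally by fragment:
  cyclohexane ring core → C:6 H:12
  (− 3 ring H displaced by substituents)
  + CHO → C:1 H:1 O:1
  + OH → O:1 H:1
  + COOH → C:1 H:1 O:2
Element totals:
  C: 8
  H: 12
  O: 4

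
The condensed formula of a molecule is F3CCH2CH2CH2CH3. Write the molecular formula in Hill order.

C5H9F3

Element totals:
  C: 5
  H: 9
  F: 3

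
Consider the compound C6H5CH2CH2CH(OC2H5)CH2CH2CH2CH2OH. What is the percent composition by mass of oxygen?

Element totals:
  C: 15
  H: 24
  O: 2
Molecular formula: C15H24O2.
Molar mass = 236.355 g/mol.
Mass from O: 2 × 15.999 = 31.998 g/mol.
%O = 31.998 / 236.355 × 100 = 13.54%.

13.54%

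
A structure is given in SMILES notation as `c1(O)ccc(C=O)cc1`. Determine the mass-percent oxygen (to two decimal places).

26.20%

Atom tally by fragment:
  benzene ring core → C:6 H:6
  (− 2 ring H displaced by substituents)
  + OH → O:1 H:1
  + CHO → C:1 H:1 O:1
Element totals:
  C: 7
  H: 6
  O: 2
Molecular formula: C7H6O2.
Molar mass = 122.123 g/mol.
Mass from O: 2 × 15.999 = 31.998 g/mol.
%O = 31.998 / 122.123 × 100 = 26.20%.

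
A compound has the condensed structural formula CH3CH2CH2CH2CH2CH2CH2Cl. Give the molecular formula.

Atom tally by fragment:
  CH3 → C:1 H:3
  CH2 → C:1 H:2
  CH2 → C:1 H:2
  CH2 → C:1 H:2
  CH2 → C:1 H:2
  CH2 → C:1 H:2
  CH2Cl → C:1 H:2 Cl:1
Element totals:
  C: 7
  H: 15
  Cl: 1

C7H15Cl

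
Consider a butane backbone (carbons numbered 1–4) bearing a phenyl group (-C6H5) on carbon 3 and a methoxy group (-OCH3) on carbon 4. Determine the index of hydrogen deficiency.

4

Atom tally by fragment:
  CH3 → C:1 H:3
  CH2 → C:1 H:2
  CH(C6H5) → C:7 H:6
  CH2OCH3 → C:2 H:5 O:1
Element totals:
  C: 11
  H: 16
  O: 1
Molecular formula: C11H16O.
DoU = (2C + 2 + N − H − X) / 2 = (2·11 + 2 + 0 − 16 − 0) / 2 = 4.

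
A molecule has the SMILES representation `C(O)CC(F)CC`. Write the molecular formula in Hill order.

Atom tally by fragment:
  HOCH2 → C:1 H:3 O:1
  CH2 → C:1 H:2
  CH(F) → C:1 H:1 F:1
  CH2 → C:1 H:2
  CH3 → C:1 H:3
Element totals:
  C: 5
  H: 11
  F: 1
  O: 1

C5H11FO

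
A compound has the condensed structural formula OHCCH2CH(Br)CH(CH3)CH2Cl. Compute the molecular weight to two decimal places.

Element totals:
  C: 6
  H: 10
  Br: 1
  Cl: 1
  O: 1
Molecular formula: C6H10BrClO.
  M = 6(12.011) + 10(1.008) + 79.904 + 35.45 + 15.999
    = 72.066 + 10.080 + 79.904 + 35.450 + 15.999 = 213.499

213.50 g/mol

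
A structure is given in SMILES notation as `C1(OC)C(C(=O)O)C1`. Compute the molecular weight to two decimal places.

Atom tally by fragment:
  cyclopropane ring core → C:3 H:6
  (− 2 ring H displaced by substituents)
  + OCH3 → C:1 H:3 O:1
  + COOH → C:1 H:1 O:2
Element totals:
  C: 5
  H: 8
  O: 3
Molecular formula: C5H8O3.
  M = 5(12.011) + 8(1.008) + 3(15.999)
    = 60.055 + 8.064 + 47.997 = 116.116

116.12 g/mol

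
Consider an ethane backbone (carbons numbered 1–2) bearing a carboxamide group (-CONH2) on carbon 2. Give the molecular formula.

C3H7NO

Atom tally by fragment:
  CH3 → C:1 H:3
  CH2CONH2 → C:2 H:4 O:1 N:1
Element totals:
  C: 3
  H: 7
  N: 1
  O: 1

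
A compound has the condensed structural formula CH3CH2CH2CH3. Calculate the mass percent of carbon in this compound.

82.66%

Atom tally by fragment:
  CH3 → C:1 H:3
  CH2 → C:1 H:2
  CH2 → C:1 H:2
  CH3 → C:1 H:3
Element totals:
  C: 4
  H: 10
Molecular formula: C4H10.
Molar mass = 58.124 g/mol.
Mass from C: 4 × 12.011 = 48.044 g/mol.
%C = 48.044 / 58.124 × 100 = 82.66%.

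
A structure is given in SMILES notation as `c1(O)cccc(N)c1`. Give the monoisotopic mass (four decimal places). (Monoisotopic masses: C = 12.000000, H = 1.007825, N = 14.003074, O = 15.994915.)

Atom tally by fragment:
  benzene ring core → C:6 H:6
  (− 2 ring H displaced by substituents)
  + OH → O:1 H:1
  + NH2 → N:1 H:2
Element totals:
  C: 6
  H: 7
  N: 1
  O: 1
Molecular formula: C6H7NO.
  M = 6(12.0) + 7(1.007825) + 14.003074 + 15.994915
    = 72.000000 + 7.054775 + 14.003074 + 15.994915 = 109.052764

109.0528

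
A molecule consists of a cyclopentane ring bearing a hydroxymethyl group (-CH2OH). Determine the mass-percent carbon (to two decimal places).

71.95%

Atom tally by fragment:
  cyclopentane ring core → C:5 H:10
  (− 1 ring H displaced by substituents)
  + CH2OH → C:1 H:3 O:1
Element totals:
  C: 6
  H: 12
  O: 1
Molecular formula: C6H12O.
Molar mass = 100.161 g/mol.
Mass from C: 6 × 12.011 = 72.066 g/mol.
%C = 72.066 / 100.161 × 100 = 71.95%.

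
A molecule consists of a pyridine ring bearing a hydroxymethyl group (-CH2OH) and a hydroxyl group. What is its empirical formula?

C6H7NO2

Atom tally by fragment:
  pyridine ring core → C:5 H:5 N:1
  (− 2 ring H displaced by substituents)
  + CH2OH → C:1 H:3 O:1
  + OH → O:1 H:1
Element totals:
  C: 6
  H: 7
  N: 1
  O: 2
Molecular formula: C6H7NO2.
gcd of subscripts (6, 7, 1, 2) = 1, so the empirical formula equals the molecular formula.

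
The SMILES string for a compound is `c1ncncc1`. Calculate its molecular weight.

80.09 g/mol

Atom tally by fragment:
  pyrimidine ring core → C:4 H:4 N:2
Element totals:
  C: 4
  H: 4
  N: 2
Molecular formula: C4H4N2.
  M = 4(12.011) + 4(1.008) + 2(14.007)
    = 48.044 + 4.032 + 28.014 = 80.090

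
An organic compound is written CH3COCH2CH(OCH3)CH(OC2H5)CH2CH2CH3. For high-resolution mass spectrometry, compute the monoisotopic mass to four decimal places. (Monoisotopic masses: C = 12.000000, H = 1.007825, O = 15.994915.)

Element totals:
  C: 11
  H: 22
  O: 3
Molecular formula: C11H22O3.
  M = 11(12.0) + 22(1.007825) + 3(15.994915)
    = 132.000000 + 22.172150 + 47.984745 = 202.156895

202.1569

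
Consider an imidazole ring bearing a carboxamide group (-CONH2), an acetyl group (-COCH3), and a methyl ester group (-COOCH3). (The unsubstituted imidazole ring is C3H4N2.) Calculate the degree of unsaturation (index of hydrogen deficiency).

6

Atom tally by fragment:
  imidazole ring core → C:3 H:4 N:2
  (− 3 ring H displaced by substituents)
  + CONH2 → C:1 H:2 O:1 N:1
  + COCH3 → C:2 H:3 O:1
  + COOCH3 → C:2 H:3 O:2
Element totals:
  C: 8
  H: 9
  N: 3
  O: 4
Molecular formula: C8H9N3O4.
DoU = (2C + 2 + N − H − X) / 2 = (2·8 + 2 + 3 − 9 − 0) / 2 = 6.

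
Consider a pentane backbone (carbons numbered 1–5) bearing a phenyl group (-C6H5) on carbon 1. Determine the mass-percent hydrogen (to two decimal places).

Atom tally by fragment:
  C6H5CH2 → C:7 H:7
  CH2 → C:1 H:2
  CH2 → C:1 H:2
  CH2 → C:1 H:2
  CH3 → C:1 H:3
Element totals:
  C: 11
  H: 16
Molecular formula: C11H16.
Molar mass = 148.249 g/mol.
Mass from H: 16 × 1.008 = 16.128 g/mol.
%H = 16.128 / 148.249 × 100 = 10.88%.

10.88%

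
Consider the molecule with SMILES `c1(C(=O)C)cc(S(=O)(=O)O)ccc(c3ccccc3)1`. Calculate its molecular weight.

Atom tally by fragment:
  benzene ring core → C:6 H:6
  (− 3 ring H displaced by substituents)
  + COCH3 → C:2 H:3 O:1
  + SO3H → S:1 O:3 H:1
  + C6H5 → C:6 H:5
Element totals:
  C: 14
  H: 12
  O: 4
  S: 1
Molecular formula: C14H12O4S.
  M = 14(12.011) + 12(1.008) + 4(15.999) + 32.06
    = 168.154 + 12.096 + 63.996 + 32.060 = 276.306

276.31 g/mol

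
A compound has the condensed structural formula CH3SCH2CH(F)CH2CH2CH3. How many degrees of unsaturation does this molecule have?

0

Element totals:
  C: 6
  H: 13
  F: 1
  S: 1
Molecular formula: C6H13FS.
DoU = (2C + 2 + N − H − X) / 2 = (2·6 + 2 + 0 − 13 − 1) / 2 = 0.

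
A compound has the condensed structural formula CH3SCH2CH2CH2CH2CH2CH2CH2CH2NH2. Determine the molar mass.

175.33 g/mol

Element totals:
  C: 9
  H: 21
  N: 1
  S: 1
Molecular formula: C9H21NS.
  M = 9(12.011) + 21(1.008) + 14.007 + 32.06
    = 108.099 + 21.168 + 14.007 + 32.060 = 175.334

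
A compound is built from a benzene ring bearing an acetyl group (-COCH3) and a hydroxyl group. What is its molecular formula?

C8H8O2

Atom tally by fragment:
  benzene ring core → C:6 H:6
  (− 2 ring H displaced by substituents)
  + COCH3 → C:2 H:3 O:1
  + OH → O:1 H:1
Element totals:
  C: 8
  H: 8
  O: 2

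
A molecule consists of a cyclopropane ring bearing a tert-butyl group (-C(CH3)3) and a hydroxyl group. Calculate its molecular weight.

114.19 g/mol

Atom tally by fragment:
  cyclopropane ring core → C:3 H:6
  (− 2 ring H displaced by substituents)
  + C(CH3)3 → C:4 H:9
  + OH → O:1 H:1
Element totals:
  C: 7
  H: 14
  O: 1
Molecular formula: C7H14O.
  M = 7(12.011) + 14(1.008) + 15.999
    = 84.077 + 14.112 + 15.999 = 114.188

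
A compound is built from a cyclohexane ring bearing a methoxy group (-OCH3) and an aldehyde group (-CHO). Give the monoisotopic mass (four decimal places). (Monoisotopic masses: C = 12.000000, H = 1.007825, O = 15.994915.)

Atom tally by fragment:
  cyclohexane ring core → C:6 H:12
  (− 2 ring H displaced by substituents)
  + OCH3 → C:1 H:3 O:1
  + CHO → C:1 H:1 O:1
Element totals:
  C: 8
  H: 14
  O: 2
Molecular formula: C8H14O2.
  M = 8(12.0) + 14(1.007825) + 2(15.994915)
    = 96.000000 + 14.109550 + 31.989830 = 142.099380

142.0994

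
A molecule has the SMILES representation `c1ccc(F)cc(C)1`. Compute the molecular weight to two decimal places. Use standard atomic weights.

Atom tally by fragment:
  benzene ring core → C:6 H:6
  (− 2 ring H displaced by substituents)
  + F → F:1
  + CH3 → C:1 H:3
Element totals:
  C: 7
  H: 7
  F: 1
Molecular formula: C7H7F.
  M = 7(12.011) + 7(1.008) + 18.998
    = 84.077 + 7.056 + 18.998 = 110.131

110.13 g/mol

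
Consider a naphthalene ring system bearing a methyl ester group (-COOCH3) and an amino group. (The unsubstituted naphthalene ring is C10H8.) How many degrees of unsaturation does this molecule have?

Atom tally by fragment:
  naphthalene ring system core → C:10 H:8
  (− 2 ring H displaced by substituents)
  + COOCH3 → C:2 H:3 O:2
  + NH2 → N:1 H:2
Element totals:
  C: 12
  H: 11
  N: 1
  O: 2
Molecular formula: C12H11NO2.
DoU = (2C + 2 + N − H − X) / 2 = (2·12 + 2 + 1 − 11 − 0) / 2 = 8.

8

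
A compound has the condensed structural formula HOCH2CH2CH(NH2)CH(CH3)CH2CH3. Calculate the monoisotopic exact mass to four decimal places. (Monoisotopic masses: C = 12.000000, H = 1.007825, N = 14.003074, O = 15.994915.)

Atom tally by fragment:
  HOCH2 → C:1 H:3 O:1
  CH2 → C:1 H:2
  CH(NH2) → C:1 H:3 N:1
  CH(CH3) → C:2 H:4
  CH2 → C:1 H:2
  CH3 → C:1 H:3
Element totals:
  C: 7
  H: 17
  N: 1
  O: 1
Molecular formula: C7H17NO.
  M = 7(12.0) + 17(1.007825) + 14.003074 + 15.994915
    = 84.000000 + 17.133025 + 14.003074 + 15.994915 = 131.131014

131.1310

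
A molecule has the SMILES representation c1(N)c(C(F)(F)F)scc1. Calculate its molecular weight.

167.15 g/mol

Atom tally by fragment:
  thiophene ring core → C:4 H:4 S:1
  (− 2 ring H displaced by substituents)
  + NH2 → N:1 H:2
  + CF3 → C:1 F:3
Element totals:
  C: 5
  H: 4
  F: 3
  N: 1
  S: 1
Molecular formula: C5H4F3NS.
  M = 5(12.011) + 4(1.008) + 3(18.998) + 14.007 + 32.06
    = 60.055 + 4.032 + 56.994 + 14.007 + 32.060 = 167.148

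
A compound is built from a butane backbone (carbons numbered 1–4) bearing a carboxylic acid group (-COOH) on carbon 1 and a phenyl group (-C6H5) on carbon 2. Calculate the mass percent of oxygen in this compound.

17.95%

Atom tally by fragment:
  HOOCCH2 → C:2 H:3 O:2
  CH(C6H5) → C:7 H:6
  CH2 → C:1 H:2
  CH3 → C:1 H:3
Element totals:
  C: 11
  H: 14
  O: 2
Molecular formula: C11H14O2.
Molar mass = 178.231 g/mol.
Mass from O: 2 × 15.999 = 31.998 g/mol.
%O = 31.998 / 178.231 × 100 = 17.95%.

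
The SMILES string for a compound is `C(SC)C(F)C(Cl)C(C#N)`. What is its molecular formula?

C6H9ClFNS

Atom tally by fragment:
  CH3SCH2 → C:2 H:5 S:1
  CH(F) → C:1 H:1 F:1
  CH(Cl) → C:1 H:1 Cl:1
  CH2CN → C:2 H:2 N:1
Element totals:
  C: 6
  H: 9
  Cl: 1
  F: 1
  N: 1
  S: 1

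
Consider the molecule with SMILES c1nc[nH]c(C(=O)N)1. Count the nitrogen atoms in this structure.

3

Atom tally by fragment:
  imidazole ring core → C:3 H:4 N:2
  (− 1 ring H displaced by substituents)
  + CONH2 → C:1 H:2 O:1 N:1
Element totals:
  C: 4
  H: 5
  N: 3
  O: 1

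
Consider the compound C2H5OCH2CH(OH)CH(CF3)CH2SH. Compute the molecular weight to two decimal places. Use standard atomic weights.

218.23 g/mol

Element totals:
  C: 7
  H: 13
  F: 3
  O: 2
  S: 1
Molecular formula: C7H13F3O2S.
  M = 7(12.011) + 13(1.008) + 3(18.998) + 2(15.999) + 32.06
    = 84.077 + 13.104 + 56.994 + 31.998 + 32.060 = 218.233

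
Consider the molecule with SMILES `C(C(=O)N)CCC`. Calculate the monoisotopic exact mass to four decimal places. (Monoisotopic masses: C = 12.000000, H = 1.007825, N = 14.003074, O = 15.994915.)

101.0841

Atom tally by fragment:
  H2NOCCH2 → C:2 H:4 O:1 N:1
  CH2 → C:1 H:2
  CH2 → C:1 H:2
  CH3 → C:1 H:3
Element totals:
  C: 5
  H: 11
  N: 1
  O: 1
Molecular formula: C5H11NO.
  M = 5(12.0) + 11(1.007825) + 14.003074 + 15.994915
    = 60.000000 + 11.086075 + 14.003074 + 15.994915 = 101.084064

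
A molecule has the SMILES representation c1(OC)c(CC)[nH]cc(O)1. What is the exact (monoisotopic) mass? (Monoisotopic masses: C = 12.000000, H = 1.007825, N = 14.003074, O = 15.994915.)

141.0790

Atom tally by fragment:
  pyrrole ring core → C:4 H:5 N:1
  (− 3 ring H displaced by substituents)
  + OCH3 → C:1 H:3 O:1
  + C2H5 → C:2 H:5
  + OH → O:1 H:1
Element totals:
  C: 7
  H: 11
  N: 1
  O: 2
Molecular formula: C7H11NO2.
  M = 7(12.0) + 11(1.007825) + 14.003074 + 2(15.994915)
    = 84.000000 + 11.086075 + 14.003074 + 31.989830 = 141.078979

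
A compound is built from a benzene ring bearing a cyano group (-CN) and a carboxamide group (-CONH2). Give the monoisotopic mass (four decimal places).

146.0480

Atom tally by fragment:
  benzene ring core → C:6 H:6
  (− 2 ring H displaced by substituents)
  + CN → C:1 N:1
  + CONH2 → C:1 H:2 O:1 N:1
Element totals:
  C: 8
  H: 6
  N: 2
  O: 1
Molecular formula: C8H6N2O.
  M = 8(12.0) + 6(1.007825) + 2(14.003074) + 15.994915
    = 96.000000 + 6.046950 + 28.006148 + 15.994915 = 146.048013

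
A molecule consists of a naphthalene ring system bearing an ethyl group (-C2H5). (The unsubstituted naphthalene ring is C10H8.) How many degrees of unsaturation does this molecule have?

Atom tally by fragment:
  naphthalene ring system core → C:10 H:8
  (− 1 ring H displaced by substituents)
  + C2H5 → C:2 H:5
Element totals:
  C: 12
  H: 12
Molecular formula: C12H12.
DoU = (2C + 2 + N − H − X) / 2 = (2·12 + 2 + 0 − 12 − 0) / 2 = 7.

7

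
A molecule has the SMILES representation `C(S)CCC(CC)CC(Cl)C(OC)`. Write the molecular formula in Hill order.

Atom tally by fragment:
  HSCH2 → C:1 H:3 S:1
  CH2 → C:1 H:2
  CH2 → C:1 H:2
  CH(C2H5) → C:3 H:6
  CH2 → C:1 H:2
  CH(Cl) → C:1 H:1 Cl:1
  CH2OCH3 → C:2 H:5 O:1
Element totals:
  C: 10
  H: 21
  Cl: 1
  O: 1
  S: 1

C10H21ClOS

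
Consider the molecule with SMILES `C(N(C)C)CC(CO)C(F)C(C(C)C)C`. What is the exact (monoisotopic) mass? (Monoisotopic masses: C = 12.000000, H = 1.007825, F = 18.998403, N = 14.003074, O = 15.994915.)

219.1998

Atom tally by fragment:
  (CH3)2NCH2 → C:3 H:8 N:1
  CH2 → C:1 H:2
  CH(CH2OH) → C:2 H:4 O:1
  CH(F) → C:1 H:1 F:1
  CH(CH(CH3)2) → C:4 H:8
  CH3 → C:1 H:3
Element totals:
  C: 12
  H: 26
  F: 1
  N: 1
  O: 1
Molecular formula: C12H26FNO.
  M = 12(12.0) + 26(1.007825) + 18.998403 + 14.003074 + 15.994915
    = 144.000000 + 26.203450 + 18.998403 + 14.003074 + 15.994915 = 219.199842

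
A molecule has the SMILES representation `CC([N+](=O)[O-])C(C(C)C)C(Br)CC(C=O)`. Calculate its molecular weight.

280.16 g/mol

Atom tally by fragment:
  CH3 → C:1 H:3
  CH(NO2) → C:1 H:1 N:1 O:2
  CH(CH(CH3)2) → C:4 H:8
  CH(Br) → C:1 H:1 Br:1
  CH2 → C:1 H:2
  CH2CHO → C:2 H:3 O:1
Element totals:
  C: 10
  H: 18
  Br: 1
  N: 1
  O: 3
Molecular formula: C10H18BrNO3.
  M = 10(12.011) + 18(1.008) + 79.904 + 14.007 + 3(15.999)
    = 120.110 + 18.144 + 79.904 + 14.007 + 47.997 = 280.162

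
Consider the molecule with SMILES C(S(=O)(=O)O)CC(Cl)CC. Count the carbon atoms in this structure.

5

Atom tally by fragment:
  HO3SCH2 → C:1 H:3 S:1 O:3
  CH2 → C:1 H:2
  CH(Cl) → C:1 H:1 Cl:1
  CH2 → C:1 H:2
  CH3 → C:1 H:3
Element totals:
  C: 5
  H: 11
  Cl: 1
  O: 3
  S: 1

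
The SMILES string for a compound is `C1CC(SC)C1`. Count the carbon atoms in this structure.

Atom tally by fragment:
  cyclobutane ring core → C:4 H:8
  (− 1 ring H displaced by substituents)
  + SCH3 → C:1 H:3 S:1
Element totals:
  C: 5
  H: 10
  S: 1

5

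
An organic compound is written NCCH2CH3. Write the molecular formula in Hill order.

Atom tally by fragment:
  NCCH2 → C:2 H:2 N:1
  CH3 → C:1 H:3
Element totals:
  C: 3
  H: 5
  N: 1

C3H5N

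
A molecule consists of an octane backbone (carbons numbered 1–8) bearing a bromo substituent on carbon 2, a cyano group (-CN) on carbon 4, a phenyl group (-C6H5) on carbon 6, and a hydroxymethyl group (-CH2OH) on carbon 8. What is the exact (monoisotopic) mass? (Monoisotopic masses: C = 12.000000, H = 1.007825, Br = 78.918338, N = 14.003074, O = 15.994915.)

323.0885

Atom tally by fragment:
  CH3 → C:1 H:3
  CH(Br) → C:1 H:1 Br:1
  CH2 → C:1 H:2
  CH(CN) → C:2 H:1 N:1
  CH2 → C:1 H:2
  CH(C6H5) → C:7 H:6
  CH2 → C:1 H:2
  CH2CH2OH → C:2 H:5 O:1
Element totals:
  C: 16
  H: 22
  Br: 1
  N: 1
  O: 1
Molecular formula: C16H22BrNO.
  M = 16(12.0) + 22(1.007825) + 78.918338 + 14.003074 + 15.994915
    = 192.000000 + 22.172150 + 78.918338 + 14.003074 + 15.994915 = 323.088477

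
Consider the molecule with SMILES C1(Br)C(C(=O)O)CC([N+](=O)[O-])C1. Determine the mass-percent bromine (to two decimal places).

33.57%

Atom tally by fragment:
  cyclopentane ring core → C:5 H:10
  (− 3 ring H displaced by substituents)
  + Br → Br:1
  + COOH → C:1 H:1 O:2
  + NO2 → N:1 O:2
Element totals:
  C: 6
  H: 8
  Br: 1
  N: 1
  O: 4
Molecular formula: C6H8BrNO4.
Molar mass = 238.037 g/mol.
Mass from Br: 1 × 79.904 = 79.904 g/mol.
%Br = 79.904 / 238.037 × 100 = 33.57%.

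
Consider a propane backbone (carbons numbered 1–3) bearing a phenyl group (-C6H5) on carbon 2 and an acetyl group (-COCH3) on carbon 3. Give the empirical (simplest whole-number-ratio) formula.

C11H14O

Atom tally by fragment:
  CH3 → C:1 H:3
  CH(C6H5) → C:7 H:6
  CH2COCH3 → C:3 H:5 O:1
Element totals:
  C: 11
  H: 14
  O: 1
Molecular formula: C11H14O.
gcd of subscripts (11, 14, 1) = 1, so the empirical formula equals the molecular formula.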